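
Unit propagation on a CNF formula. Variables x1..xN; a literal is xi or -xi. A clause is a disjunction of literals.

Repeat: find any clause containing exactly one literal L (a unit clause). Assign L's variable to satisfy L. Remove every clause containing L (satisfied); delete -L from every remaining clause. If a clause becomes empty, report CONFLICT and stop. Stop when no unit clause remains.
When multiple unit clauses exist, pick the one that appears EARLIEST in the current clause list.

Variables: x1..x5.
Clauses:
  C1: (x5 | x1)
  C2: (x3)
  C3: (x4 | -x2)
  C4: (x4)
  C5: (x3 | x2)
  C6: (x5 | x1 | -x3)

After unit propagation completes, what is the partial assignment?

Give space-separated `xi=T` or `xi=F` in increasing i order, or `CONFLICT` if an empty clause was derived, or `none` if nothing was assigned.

Answer: x3=T x4=T

Derivation:
unit clause [3] forces x3=T; simplify:
  drop -3 from [5, 1, -3] -> [5, 1]
  satisfied 2 clause(s); 4 remain; assigned so far: [3]
unit clause [4] forces x4=T; simplify:
  satisfied 2 clause(s); 2 remain; assigned so far: [3, 4]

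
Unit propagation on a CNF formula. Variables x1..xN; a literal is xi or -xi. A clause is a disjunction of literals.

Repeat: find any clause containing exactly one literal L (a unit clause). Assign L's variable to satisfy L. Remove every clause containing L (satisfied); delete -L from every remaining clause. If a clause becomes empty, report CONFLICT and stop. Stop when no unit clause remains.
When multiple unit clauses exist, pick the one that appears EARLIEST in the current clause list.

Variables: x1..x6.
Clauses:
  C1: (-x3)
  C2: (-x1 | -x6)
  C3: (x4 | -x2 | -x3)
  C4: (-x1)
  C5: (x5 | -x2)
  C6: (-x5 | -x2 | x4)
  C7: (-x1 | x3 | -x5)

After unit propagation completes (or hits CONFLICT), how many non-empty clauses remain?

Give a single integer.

unit clause [-3] forces x3=F; simplify:
  drop 3 from [-1, 3, -5] -> [-1, -5]
  satisfied 2 clause(s); 5 remain; assigned so far: [3]
unit clause [-1] forces x1=F; simplify:
  satisfied 3 clause(s); 2 remain; assigned so far: [1, 3]

Answer: 2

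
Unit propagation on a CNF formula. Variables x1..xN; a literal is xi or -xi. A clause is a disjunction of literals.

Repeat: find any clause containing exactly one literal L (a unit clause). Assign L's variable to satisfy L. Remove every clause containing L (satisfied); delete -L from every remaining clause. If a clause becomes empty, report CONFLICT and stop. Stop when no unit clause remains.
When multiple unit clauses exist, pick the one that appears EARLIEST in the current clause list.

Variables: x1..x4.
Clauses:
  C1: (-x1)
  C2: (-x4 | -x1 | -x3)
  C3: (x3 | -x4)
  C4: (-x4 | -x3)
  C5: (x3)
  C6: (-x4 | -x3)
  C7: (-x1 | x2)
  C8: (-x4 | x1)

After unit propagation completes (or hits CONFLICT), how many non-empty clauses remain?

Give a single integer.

Answer: 0

Derivation:
unit clause [-1] forces x1=F; simplify:
  drop 1 from [-4, 1] -> [-4]
  satisfied 3 clause(s); 5 remain; assigned so far: [1]
unit clause [3] forces x3=T; simplify:
  drop -3 from [-4, -3] -> [-4]
  drop -3 from [-4, -3] -> [-4]
  satisfied 2 clause(s); 3 remain; assigned so far: [1, 3]
unit clause [-4] forces x4=F; simplify:
  satisfied 3 clause(s); 0 remain; assigned so far: [1, 3, 4]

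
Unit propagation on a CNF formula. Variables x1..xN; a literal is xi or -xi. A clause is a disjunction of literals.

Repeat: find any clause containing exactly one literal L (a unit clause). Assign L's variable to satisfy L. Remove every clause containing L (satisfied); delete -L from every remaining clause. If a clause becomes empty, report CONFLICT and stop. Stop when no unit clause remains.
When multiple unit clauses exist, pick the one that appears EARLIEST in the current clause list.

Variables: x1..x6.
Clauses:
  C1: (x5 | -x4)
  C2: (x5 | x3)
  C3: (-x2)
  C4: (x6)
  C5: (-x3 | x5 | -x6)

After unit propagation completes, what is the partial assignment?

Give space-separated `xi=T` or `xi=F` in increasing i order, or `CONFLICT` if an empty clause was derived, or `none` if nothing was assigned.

Answer: x2=F x6=T

Derivation:
unit clause [-2] forces x2=F; simplify:
  satisfied 1 clause(s); 4 remain; assigned so far: [2]
unit clause [6] forces x6=T; simplify:
  drop -6 from [-3, 5, -6] -> [-3, 5]
  satisfied 1 clause(s); 3 remain; assigned so far: [2, 6]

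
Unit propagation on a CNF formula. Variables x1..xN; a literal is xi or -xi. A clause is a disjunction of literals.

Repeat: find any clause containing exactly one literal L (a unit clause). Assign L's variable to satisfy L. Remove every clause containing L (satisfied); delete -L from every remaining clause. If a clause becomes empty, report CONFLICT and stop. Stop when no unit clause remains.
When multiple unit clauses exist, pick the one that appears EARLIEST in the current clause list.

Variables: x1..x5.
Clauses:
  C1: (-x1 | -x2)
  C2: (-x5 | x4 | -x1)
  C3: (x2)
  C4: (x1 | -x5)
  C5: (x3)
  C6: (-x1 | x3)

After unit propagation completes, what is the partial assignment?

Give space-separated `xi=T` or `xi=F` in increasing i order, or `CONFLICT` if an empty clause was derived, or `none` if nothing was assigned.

unit clause [2] forces x2=T; simplify:
  drop -2 from [-1, -2] -> [-1]
  satisfied 1 clause(s); 5 remain; assigned so far: [2]
unit clause [-1] forces x1=F; simplify:
  drop 1 from [1, -5] -> [-5]
  satisfied 3 clause(s); 2 remain; assigned so far: [1, 2]
unit clause [-5] forces x5=F; simplify:
  satisfied 1 clause(s); 1 remain; assigned so far: [1, 2, 5]
unit clause [3] forces x3=T; simplify:
  satisfied 1 clause(s); 0 remain; assigned so far: [1, 2, 3, 5]

Answer: x1=F x2=T x3=T x5=F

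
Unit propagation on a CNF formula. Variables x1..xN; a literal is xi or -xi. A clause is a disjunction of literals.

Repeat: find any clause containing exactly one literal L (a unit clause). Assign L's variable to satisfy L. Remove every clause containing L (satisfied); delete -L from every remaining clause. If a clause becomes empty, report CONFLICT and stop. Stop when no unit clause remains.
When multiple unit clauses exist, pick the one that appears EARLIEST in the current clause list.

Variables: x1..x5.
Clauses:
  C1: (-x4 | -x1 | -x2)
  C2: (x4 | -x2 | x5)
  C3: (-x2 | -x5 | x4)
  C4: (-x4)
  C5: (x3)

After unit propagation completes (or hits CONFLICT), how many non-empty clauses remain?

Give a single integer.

unit clause [-4] forces x4=F; simplify:
  drop 4 from [4, -2, 5] -> [-2, 5]
  drop 4 from [-2, -5, 4] -> [-2, -5]
  satisfied 2 clause(s); 3 remain; assigned so far: [4]
unit clause [3] forces x3=T; simplify:
  satisfied 1 clause(s); 2 remain; assigned so far: [3, 4]

Answer: 2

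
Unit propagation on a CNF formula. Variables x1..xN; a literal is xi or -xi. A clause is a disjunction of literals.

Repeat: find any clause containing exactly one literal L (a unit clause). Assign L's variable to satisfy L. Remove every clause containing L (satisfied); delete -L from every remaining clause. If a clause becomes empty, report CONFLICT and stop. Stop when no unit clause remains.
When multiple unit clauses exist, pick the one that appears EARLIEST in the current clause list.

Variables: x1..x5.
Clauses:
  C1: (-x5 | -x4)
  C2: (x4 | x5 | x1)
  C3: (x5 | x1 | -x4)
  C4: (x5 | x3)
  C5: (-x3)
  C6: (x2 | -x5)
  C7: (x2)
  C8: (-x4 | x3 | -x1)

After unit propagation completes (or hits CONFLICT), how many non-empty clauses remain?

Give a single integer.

unit clause [-3] forces x3=F; simplify:
  drop 3 from [5, 3] -> [5]
  drop 3 from [-4, 3, -1] -> [-4, -1]
  satisfied 1 clause(s); 7 remain; assigned so far: [3]
unit clause [5] forces x5=T; simplify:
  drop -5 from [-5, -4] -> [-4]
  drop -5 from [2, -5] -> [2]
  satisfied 3 clause(s); 4 remain; assigned so far: [3, 5]
unit clause [-4] forces x4=F; simplify:
  satisfied 2 clause(s); 2 remain; assigned so far: [3, 4, 5]
unit clause [2] forces x2=T; simplify:
  satisfied 2 clause(s); 0 remain; assigned so far: [2, 3, 4, 5]

Answer: 0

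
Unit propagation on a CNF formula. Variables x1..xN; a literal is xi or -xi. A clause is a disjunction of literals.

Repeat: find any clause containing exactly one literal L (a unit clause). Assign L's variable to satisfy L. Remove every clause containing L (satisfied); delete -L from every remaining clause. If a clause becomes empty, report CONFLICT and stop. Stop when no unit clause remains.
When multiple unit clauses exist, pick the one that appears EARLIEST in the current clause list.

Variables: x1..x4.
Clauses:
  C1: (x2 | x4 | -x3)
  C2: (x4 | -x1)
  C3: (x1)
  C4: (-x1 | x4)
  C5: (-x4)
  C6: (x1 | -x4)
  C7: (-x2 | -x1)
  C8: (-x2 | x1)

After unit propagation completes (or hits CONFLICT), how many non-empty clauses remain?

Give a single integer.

unit clause [1] forces x1=T; simplify:
  drop -1 from [4, -1] -> [4]
  drop -1 from [-1, 4] -> [4]
  drop -1 from [-2, -1] -> [-2]
  satisfied 3 clause(s); 5 remain; assigned so far: [1]
unit clause [4] forces x4=T; simplify:
  drop -4 from [-4] -> [] (empty!)
  satisfied 3 clause(s); 2 remain; assigned so far: [1, 4]
CONFLICT (empty clause)

Answer: 1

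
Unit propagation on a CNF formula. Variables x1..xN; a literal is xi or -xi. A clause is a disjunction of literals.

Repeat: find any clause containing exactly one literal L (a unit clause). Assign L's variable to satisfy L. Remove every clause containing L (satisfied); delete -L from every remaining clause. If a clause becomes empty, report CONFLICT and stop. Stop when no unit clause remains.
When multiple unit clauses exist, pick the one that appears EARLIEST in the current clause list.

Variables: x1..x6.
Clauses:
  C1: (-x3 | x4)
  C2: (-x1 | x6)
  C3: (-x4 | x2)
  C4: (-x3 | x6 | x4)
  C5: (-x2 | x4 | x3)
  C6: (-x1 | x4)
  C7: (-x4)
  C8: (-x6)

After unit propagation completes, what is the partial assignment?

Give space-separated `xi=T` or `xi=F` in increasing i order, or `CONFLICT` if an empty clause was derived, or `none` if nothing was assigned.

Answer: x1=F x2=F x3=F x4=F x6=F

Derivation:
unit clause [-4] forces x4=F; simplify:
  drop 4 from [-3, 4] -> [-3]
  drop 4 from [-3, 6, 4] -> [-3, 6]
  drop 4 from [-2, 4, 3] -> [-2, 3]
  drop 4 from [-1, 4] -> [-1]
  satisfied 2 clause(s); 6 remain; assigned so far: [4]
unit clause [-3] forces x3=F; simplify:
  drop 3 from [-2, 3] -> [-2]
  satisfied 2 clause(s); 4 remain; assigned so far: [3, 4]
unit clause [-2] forces x2=F; simplify:
  satisfied 1 clause(s); 3 remain; assigned so far: [2, 3, 4]
unit clause [-1] forces x1=F; simplify:
  satisfied 2 clause(s); 1 remain; assigned so far: [1, 2, 3, 4]
unit clause [-6] forces x6=F; simplify:
  satisfied 1 clause(s); 0 remain; assigned so far: [1, 2, 3, 4, 6]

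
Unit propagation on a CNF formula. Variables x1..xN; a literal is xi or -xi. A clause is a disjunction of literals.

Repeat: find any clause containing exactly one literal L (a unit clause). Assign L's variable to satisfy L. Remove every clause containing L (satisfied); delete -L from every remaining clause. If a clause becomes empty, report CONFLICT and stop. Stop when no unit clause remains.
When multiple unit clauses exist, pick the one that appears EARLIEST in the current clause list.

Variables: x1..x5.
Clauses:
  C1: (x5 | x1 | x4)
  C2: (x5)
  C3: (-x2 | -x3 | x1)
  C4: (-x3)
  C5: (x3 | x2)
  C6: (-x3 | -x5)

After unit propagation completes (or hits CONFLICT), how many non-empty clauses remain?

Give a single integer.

unit clause [5] forces x5=T; simplify:
  drop -5 from [-3, -5] -> [-3]
  satisfied 2 clause(s); 4 remain; assigned so far: [5]
unit clause [-3] forces x3=F; simplify:
  drop 3 from [3, 2] -> [2]
  satisfied 3 clause(s); 1 remain; assigned so far: [3, 5]
unit clause [2] forces x2=T; simplify:
  satisfied 1 clause(s); 0 remain; assigned so far: [2, 3, 5]

Answer: 0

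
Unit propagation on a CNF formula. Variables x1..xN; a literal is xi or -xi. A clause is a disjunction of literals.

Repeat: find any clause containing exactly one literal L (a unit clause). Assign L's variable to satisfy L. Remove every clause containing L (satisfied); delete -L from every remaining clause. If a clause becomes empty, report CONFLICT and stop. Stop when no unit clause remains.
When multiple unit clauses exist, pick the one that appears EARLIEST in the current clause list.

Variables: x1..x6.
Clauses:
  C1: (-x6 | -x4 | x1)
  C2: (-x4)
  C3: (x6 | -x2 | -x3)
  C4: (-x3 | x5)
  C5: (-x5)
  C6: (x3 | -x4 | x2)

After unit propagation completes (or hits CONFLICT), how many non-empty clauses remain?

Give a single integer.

Answer: 0

Derivation:
unit clause [-4] forces x4=F; simplify:
  satisfied 3 clause(s); 3 remain; assigned so far: [4]
unit clause [-5] forces x5=F; simplify:
  drop 5 from [-3, 5] -> [-3]
  satisfied 1 clause(s); 2 remain; assigned so far: [4, 5]
unit clause [-3] forces x3=F; simplify:
  satisfied 2 clause(s); 0 remain; assigned so far: [3, 4, 5]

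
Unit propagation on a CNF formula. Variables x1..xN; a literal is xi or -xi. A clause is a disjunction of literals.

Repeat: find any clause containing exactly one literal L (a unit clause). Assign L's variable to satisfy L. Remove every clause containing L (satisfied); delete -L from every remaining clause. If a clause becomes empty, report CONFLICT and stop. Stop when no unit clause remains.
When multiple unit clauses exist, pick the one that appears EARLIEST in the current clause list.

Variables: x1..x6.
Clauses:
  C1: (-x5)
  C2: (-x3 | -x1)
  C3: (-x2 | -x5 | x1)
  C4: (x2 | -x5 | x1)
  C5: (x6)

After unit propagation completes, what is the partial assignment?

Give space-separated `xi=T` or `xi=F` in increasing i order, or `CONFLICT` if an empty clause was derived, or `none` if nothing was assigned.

Answer: x5=F x6=T

Derivation:
unit clause [-5] forces x5=F; simplify:
  satisfied 3 clause(s); 2 remain; assigned so far: [5]
unit clause [6] forces x6=T; simplify:
  satisfied 1 clause(s); 1 remain; assigned so far: [5, 6]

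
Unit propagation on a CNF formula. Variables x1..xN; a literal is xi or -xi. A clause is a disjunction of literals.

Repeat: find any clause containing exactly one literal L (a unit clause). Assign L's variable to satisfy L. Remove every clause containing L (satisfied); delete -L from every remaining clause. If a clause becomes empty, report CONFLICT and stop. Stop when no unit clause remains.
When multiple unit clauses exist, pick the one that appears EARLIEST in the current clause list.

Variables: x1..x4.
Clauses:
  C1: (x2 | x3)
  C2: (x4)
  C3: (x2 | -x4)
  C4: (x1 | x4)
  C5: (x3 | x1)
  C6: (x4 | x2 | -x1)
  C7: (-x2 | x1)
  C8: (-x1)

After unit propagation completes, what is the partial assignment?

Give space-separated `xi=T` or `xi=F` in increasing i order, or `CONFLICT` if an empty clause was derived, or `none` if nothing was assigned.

Answer: CONFLICT

Derivation:
unit clause [4] forces x4=T; simplify:
  drop -4 from [2, -4] -> [2]
  satisfied 3 clause(s); 5 remain; assigned so far: [4]
unit clause [2] forces x2=T; simplify:
  drop -2 from [-2, 1] -> [1]
  satisfied 2 clause(s); 3 remain; assigned so far: [2, 4]
unit clause [1] forces x1=T; simplify:
  drop -1 from [-1] -> [] (empty!)
  satisfied 2 clause(s); 1 remain; assigned so far: [1, 2, 4]
CONFLICT (empty clause)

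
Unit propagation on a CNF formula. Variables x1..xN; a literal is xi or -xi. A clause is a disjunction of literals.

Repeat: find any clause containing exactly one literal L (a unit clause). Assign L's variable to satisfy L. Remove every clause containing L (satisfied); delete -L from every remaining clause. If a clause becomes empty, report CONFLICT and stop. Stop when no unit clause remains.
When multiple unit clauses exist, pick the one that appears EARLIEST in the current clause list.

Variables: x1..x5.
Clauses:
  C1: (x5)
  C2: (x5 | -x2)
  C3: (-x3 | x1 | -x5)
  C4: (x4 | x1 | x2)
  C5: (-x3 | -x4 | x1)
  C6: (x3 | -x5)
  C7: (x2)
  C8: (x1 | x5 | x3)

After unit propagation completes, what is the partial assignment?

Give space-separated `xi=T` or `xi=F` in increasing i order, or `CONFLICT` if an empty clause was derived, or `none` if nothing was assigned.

unit clause [5] forces x5=T; simplify:
  drop -5 from [-3, 1, -5] -> [-3, 1]
  drop -5 from [3, -5] -> [3]
  satisfied 3 clause(s); 5 remain; assigned so far: [5]
unit clause [3] forces x3=T; simplify:
  drop -3 from [-3, 1] -> [1]
  drop -3 from [-3, -4, 1] -> [-4, 1]
  satisfied 1 clause(s); 4 remain; assigned so far: [3, 5]
unit clause [1] forces x1=T; simplify:
  satisfied 3 clause(s); 1 remain; assigned so far: [1, 3, 5]
unit clause [2] forces x2=T; simplify:
  satisfied 1 clause(s); 0 remain; assigned so far: [1, 2, 3, 5]

Answer: x1=T x2=T x3=T x5=T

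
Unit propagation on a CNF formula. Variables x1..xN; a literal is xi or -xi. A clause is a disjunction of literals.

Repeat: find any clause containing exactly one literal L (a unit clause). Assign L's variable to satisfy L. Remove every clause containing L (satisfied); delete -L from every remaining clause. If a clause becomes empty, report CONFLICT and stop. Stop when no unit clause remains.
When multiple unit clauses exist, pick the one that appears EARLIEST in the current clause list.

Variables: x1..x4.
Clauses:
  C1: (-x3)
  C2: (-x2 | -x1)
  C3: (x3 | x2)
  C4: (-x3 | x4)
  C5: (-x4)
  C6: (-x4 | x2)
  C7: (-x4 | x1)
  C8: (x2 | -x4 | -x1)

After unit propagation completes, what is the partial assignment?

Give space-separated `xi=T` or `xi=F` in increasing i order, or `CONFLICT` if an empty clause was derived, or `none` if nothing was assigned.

Answer: x1=F x2=T x3=F x4=F

Derivation:
unit clause [-3] forces x3=F; simplify:
  drop 3 from [3, 2] -> [2]
  satisfied 2 clause(s); 6 remain; assigned so far: [3]
unit clause [2] forces x2=T; simplify:
  drop -2 from [-2, -1] -> [-1]
  satisfied 3 clause(s); 3 remain; assigned so far: [2, 3]
unit clause [-1] forces x1=F; simplify:
  drop 1 from [-4, 1] -> [-4]
  satisfied 1 clause(s); 2 remain; assigned so far: [1, 2, 3]
unit clause [-4] forces x4=F; simplify:
  satisfied 2 clause(s); 0 remain; assigned so far: [1, 2, 3, 4]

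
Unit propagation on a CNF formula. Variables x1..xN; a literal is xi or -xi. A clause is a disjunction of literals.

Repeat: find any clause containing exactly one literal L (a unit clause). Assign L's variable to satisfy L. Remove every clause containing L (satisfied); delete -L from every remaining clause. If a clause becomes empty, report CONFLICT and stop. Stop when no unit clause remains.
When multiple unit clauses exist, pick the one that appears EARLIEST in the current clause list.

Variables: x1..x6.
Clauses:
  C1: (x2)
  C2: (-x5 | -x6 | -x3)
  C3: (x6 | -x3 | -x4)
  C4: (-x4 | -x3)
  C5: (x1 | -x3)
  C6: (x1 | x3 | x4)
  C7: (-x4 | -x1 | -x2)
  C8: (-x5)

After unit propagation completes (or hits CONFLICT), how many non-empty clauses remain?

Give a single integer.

unit clause [2] forces x2=T; simplify:
  drop -2 from [-4, -1, -2] -> [-4, -1]
  satisfied 1 clause(s); 7 remain; assigned so far: [2]
unit clause [-5] forces x5=F; simplify:
  satisfied 2 clause(s); 5 remain; assigned so far: [2, 5]

Answer: 5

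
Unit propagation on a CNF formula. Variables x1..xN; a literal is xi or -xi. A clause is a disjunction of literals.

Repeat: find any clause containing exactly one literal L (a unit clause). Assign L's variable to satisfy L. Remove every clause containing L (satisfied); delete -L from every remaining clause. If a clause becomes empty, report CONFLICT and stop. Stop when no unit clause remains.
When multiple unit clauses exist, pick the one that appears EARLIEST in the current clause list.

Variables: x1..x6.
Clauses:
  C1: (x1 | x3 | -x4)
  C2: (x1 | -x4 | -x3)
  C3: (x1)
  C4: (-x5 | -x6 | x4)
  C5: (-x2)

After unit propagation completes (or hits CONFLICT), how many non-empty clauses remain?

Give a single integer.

Answer: 1

Derivation:
unit clause [1] forces x1=T; simplify:
  satisfied 3 clause(s); 2 remain; assigned so far: [1]
unit clause [-2] forces x2=F; simplify:
  satisfied 1 clause(s); 1 remain; assigned so far: [1, 2]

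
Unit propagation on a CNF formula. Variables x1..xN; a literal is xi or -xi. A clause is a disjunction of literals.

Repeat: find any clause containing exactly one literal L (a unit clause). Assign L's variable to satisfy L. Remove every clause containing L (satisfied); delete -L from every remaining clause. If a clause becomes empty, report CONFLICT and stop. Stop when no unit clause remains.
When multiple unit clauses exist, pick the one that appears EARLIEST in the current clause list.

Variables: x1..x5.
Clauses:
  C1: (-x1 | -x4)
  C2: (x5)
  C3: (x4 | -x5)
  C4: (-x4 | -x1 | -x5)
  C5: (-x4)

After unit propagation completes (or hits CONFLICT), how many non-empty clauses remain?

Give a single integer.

Answer: 2

Derivation:
unit clause [5] forces x5=T; simplify:
  drop -5 from [4, -5] -> [4]
  drop -5 from [-4, -1, -5] -> [-4, -1]
  satisfied 1 clause(s); 4 remain; assigned so far: [5]
unit clause [4] forces x4=T; simplify:
  drop -4 from [-1, -4] -> [-1]
  drop -4 from [-4, -1] -> [-1]
  drop -4 from [-4] -> [] (empty!)
  satisfied 1 clause(s); 3 remain; assigned so far: [4, 5]
CONFLICT (empty clause)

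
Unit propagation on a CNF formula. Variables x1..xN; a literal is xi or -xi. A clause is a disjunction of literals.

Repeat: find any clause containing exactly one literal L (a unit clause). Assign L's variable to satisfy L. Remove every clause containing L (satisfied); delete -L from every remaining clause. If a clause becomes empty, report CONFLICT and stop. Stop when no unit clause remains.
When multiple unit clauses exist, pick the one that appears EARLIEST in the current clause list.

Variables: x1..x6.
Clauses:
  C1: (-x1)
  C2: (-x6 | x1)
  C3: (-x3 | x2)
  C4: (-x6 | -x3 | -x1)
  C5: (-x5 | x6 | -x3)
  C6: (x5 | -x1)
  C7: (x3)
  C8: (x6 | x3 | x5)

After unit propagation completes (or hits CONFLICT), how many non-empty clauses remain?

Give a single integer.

Answer: 0

Derivation:
unit clause [-1] forces x1=F; simplify:
  drop 1 from [-6, 1] -> [-6]
  satisfied 3 clause(s); 5 remain; assigned so far: [1]
unit clause [-6] forces x6=F; simplify:
  drop 6 from [-5, 6, -3] -> [-5, -3]
  drop 6 from [6, 3, 5] -> [3, 5]
  satisfied 1 clause(s); 4 remain; assigned so far: [1, 6]
unit clause [3] forces x3=T; simplify:
  drop -3 from [-3, 2] -> [2]
  drop -3 from [-5, -3] -> [-5]
  satisfied 2 clause(s); 2 remain; assigned so far: [1, 3, 6]
unit clause [2] forces x2=T; simplify:
  satisfied 1 clause(s); 1 remain; assigned so far: [1, 2, 3, 6]
unit clause [-5] forces x5=F; simplify:
  satisfied 1 clause(s); 0 remain; assigned so far: [1, 2, 3, 5, 6]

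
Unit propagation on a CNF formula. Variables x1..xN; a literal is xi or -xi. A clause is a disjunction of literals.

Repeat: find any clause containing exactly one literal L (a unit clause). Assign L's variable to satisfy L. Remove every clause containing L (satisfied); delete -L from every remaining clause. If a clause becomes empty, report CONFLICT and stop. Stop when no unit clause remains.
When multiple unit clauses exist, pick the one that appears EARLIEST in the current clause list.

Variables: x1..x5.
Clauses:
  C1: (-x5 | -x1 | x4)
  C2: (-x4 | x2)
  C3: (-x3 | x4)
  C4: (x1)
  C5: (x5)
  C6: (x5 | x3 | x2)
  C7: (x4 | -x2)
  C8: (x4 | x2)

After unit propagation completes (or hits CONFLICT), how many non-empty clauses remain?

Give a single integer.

Answer: 0

Derivation:
unit clause [1] forces x1=T; simplify:
  drop -1 from [-5, -1, 4] -> [-5, 4]
  satisfied 1 clause(s); 7 remain; assigned so far: [1]
unit clause [5] forces x5=T; simplify:
  drop -5 from [-5, 4] -> [4]
  satisfied 2 clause(s); 5 remain; assigned so far: [1, 5]
unit clause [4] forces x4=T; simplify:
  drop -4 from [-4, 2] -> [2]
  satisfied 4 clause(s); 1 remain; assigned so far: [1, 4, 5]
unit clause [2] forces x2=T; simplify:
  satisfied 1 clause(s); 0 remain; assigned so far: [1, 2, 4, 5]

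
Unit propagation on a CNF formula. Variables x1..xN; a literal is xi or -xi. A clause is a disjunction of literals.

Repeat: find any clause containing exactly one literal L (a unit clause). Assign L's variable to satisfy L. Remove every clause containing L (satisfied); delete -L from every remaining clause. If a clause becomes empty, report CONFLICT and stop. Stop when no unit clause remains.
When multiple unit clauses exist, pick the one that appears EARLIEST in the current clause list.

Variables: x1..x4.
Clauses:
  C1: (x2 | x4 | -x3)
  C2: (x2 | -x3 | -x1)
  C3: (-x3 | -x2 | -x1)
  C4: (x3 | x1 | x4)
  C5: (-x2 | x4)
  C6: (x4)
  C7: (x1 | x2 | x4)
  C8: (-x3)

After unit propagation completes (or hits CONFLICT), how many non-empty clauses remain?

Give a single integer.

Answer: 0

Derivation:
unit clause [4] forces x4=T; simplify:
  satisfied 5 clause(s); 3 remain; assigned so far: [4]
unit clause [-3] forces x3=F; simplify:
  satisfied 3 clause(s); 0 remain; assigned so far: [3, 4]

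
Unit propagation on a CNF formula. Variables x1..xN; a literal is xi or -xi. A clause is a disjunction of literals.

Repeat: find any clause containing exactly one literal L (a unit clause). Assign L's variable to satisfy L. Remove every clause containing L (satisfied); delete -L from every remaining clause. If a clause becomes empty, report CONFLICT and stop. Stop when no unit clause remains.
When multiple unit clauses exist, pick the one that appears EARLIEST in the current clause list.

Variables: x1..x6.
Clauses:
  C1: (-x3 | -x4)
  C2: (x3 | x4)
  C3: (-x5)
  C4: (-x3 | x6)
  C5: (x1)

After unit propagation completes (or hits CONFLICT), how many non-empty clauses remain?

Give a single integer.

Answer: 3

Derivation:
unit clause [-5] forces x5=F; simplify:
  satisfied 1 clause(s); 4 remain; assigned so far: [5]
unit clause [1] forces x1=T; simplify:
  satisfied 1 clause(s); 3 remain; assigned so far: [1, 5]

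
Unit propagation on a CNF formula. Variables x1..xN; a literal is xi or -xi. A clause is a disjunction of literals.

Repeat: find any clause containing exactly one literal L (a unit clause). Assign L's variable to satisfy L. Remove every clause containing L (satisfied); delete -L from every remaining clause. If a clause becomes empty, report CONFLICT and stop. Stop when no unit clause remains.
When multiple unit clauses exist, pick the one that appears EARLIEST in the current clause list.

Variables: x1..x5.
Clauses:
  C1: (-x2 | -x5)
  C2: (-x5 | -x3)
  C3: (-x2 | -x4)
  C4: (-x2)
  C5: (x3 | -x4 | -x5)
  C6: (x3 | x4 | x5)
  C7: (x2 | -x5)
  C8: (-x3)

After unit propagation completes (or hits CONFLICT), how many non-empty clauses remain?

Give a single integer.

Answer: 0

Derivation:
unit clause [-2] forces x2=F; simplify:
  drop 2 from [2, -5] -> [-5]
  satisfied 3 clause(s); 5 remain; assigned so far: [2]
unit clause [-5] forces x5=F; simplify:
  drop 5 from [3, 4, 5] -> [3, 4]
  satisfied 3 clause(s); 2 remain; assigned so far: [2, 5]
unit clause [-3] forces x3=F; simplify:
  drop 3 from [3, 4] -> [4]
  satisfied 1 clause(s); 1 remain; assigned so far: [2, 3, 5]
unit clause [4] forces x4=T; simplify:
  satisfied 1 clause(s); 0 remain; assigned so far: [2, 3, 4, 5]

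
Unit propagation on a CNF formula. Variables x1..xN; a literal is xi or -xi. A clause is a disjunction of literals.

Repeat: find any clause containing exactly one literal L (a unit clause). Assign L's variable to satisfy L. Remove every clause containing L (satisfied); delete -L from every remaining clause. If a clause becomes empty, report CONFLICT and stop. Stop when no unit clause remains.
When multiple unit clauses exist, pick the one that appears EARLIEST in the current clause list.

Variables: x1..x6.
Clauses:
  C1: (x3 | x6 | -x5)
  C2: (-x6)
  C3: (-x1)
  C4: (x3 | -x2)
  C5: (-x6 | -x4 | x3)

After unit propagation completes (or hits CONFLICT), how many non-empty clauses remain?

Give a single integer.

unit clause [-6] forces x6=F; simplify:
  drop 6 from [3, 6, -5] -> [3, -5]
  satisfied 2 clause(s); 3 remain; assigned so far: [6]
unit clause [-1] forces x1=F; simplify:
  satisfied 1 clause(s); 2 remain; assigned so far: [1, 6]

Answer: 2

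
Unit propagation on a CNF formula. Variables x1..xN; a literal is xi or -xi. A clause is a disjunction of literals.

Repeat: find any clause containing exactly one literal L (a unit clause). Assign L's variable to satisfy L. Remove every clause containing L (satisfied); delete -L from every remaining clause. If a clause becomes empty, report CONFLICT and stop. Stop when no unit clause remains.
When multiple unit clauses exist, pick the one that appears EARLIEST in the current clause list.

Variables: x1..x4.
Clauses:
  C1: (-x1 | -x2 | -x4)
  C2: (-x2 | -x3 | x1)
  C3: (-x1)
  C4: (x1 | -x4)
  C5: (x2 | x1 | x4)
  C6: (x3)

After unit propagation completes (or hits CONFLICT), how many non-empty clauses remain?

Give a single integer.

unit clause [-1] forces x1=F; simplify:
  drop 1 from [-2, -3, 1] -> [-2, -3]
  drop 1 from [1, -4] -> [-4]
  drop 1 from [2, 1, 4] -> [2, 4]
  satisfied 2 clause(s); 4 remain; assigned so far: [1]
unit clause [-4] forces x4=F; simplify:
  drop 4 from [2, 4] -> [2]
  satisfied 1 clause(s); 3 remain; assigned so far: [1, 4]
unit clause [2] forces x2=T; simplify:
  drop -2 from [-2, -3] -> [-3]
  satisfied 1 clause(s); 2 remain; assigned so far: [1, 2, 4]
unit clause [-3] forces x3=F; simplify:
  drop 3 from [3] -> [] (empty!)
  satisfied 1 clause(s); 1 remain; assigned so far: [1, 2, 3, 4]
CONFLICT (empty clause)

Answer: 0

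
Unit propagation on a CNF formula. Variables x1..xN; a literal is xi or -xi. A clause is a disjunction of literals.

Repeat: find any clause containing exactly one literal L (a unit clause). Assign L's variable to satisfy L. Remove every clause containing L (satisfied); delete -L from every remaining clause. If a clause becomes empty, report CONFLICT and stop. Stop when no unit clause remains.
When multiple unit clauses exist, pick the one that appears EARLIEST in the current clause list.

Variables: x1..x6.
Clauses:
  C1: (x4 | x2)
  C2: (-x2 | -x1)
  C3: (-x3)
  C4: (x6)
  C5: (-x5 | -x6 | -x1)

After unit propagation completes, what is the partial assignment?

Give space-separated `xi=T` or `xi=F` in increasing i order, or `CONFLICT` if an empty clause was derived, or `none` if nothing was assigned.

Answer: x3=F x6=T

Derivation:
unit clause [-3] forces x3=F; simplify:
  satisfied 1 clause(s); 4 remain; assigned so far: [3]
unit clause [6] forces x6=T; simplify:
  drop -6 from [-5, -6, -1] -> [-5, -1]
  satisfied 1 clause(s); 3 remain; assigned so far: [3, 6]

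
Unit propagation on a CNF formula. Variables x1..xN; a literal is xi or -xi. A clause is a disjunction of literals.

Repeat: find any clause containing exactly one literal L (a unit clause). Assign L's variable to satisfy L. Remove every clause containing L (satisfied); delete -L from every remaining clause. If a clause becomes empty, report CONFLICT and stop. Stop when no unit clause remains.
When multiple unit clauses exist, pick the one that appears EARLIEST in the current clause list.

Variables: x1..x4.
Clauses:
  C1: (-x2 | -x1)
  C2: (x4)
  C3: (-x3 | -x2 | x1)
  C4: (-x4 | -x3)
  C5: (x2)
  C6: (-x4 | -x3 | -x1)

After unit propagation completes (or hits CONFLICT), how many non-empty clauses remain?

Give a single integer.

unit clause [4] forces x4=T; simplify:
  drop -4 from [-4, -3] -> [-3]
  drop -4 from [-4, -3, -1] -> [-3, -1]
  satisfied 1 clause(s); 5 remain; assigned so far: [4]
unit clause [-3] forces x3=F; simplify:
  satisfied 3 clause(s); 2 remain; assigned so far: [3, 4]
unit clause [2] forces x2=T; simplify:
  drop -2 from [-2, -1] -> [-1]
  satisfied 1 clause(s); 1 remain; assigned so far: [2, 3, 4]
unit clause [-1] forces x1=F; simplify:
  satisfied 1 clause(s); 0 remain; assigned so far: [1, 2, 3, 4]

Answer: 0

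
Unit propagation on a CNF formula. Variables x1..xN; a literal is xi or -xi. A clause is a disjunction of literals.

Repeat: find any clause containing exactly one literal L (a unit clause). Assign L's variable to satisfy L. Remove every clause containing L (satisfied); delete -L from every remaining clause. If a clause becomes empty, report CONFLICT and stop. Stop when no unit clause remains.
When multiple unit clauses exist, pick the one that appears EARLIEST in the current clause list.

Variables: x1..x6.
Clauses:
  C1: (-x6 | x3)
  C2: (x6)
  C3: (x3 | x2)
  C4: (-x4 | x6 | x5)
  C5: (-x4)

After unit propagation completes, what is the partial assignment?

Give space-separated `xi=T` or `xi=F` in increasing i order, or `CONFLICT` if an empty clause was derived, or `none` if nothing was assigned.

Answer: x3=T x4=F x6=T

Derivation:
unit clause [6] forces x6=T; simplify:
  drop -6 from [-6, 3] -> [3]
  satisfied 2 clause(s); 3 remain; assigned so far: [6]
unit clause [3] forces x3=T; simplify:
  satisfied 2 clause(s); 1 remain; assigned so far: [3, 6]
unit clause [-4] forces x4=F; simplify:
  satisfied 1 clause(s); 0 remain; assigned so far: [3, 4, 6]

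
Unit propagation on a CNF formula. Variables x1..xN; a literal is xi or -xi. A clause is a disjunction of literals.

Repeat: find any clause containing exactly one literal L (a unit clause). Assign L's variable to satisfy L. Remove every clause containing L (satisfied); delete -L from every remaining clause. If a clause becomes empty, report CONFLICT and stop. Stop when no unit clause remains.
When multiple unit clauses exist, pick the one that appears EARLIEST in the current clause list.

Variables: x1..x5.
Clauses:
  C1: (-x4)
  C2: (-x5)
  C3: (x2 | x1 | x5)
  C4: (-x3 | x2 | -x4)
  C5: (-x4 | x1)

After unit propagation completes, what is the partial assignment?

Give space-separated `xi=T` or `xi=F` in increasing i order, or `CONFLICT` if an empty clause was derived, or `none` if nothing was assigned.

Answer: x4=F x5=F

Derivation:
unit clause [-4] forces x4=F; simplify:
  satisfied 3 clause(s); 2 remain; assigned so far: [4]
unit clause [-5] forces x5=F; simplify:
  drop 5 from [2, 1, 5] -> [2, 1]
  satisfied 1 clause(s); 1 remain; assigned so far: [4, 5]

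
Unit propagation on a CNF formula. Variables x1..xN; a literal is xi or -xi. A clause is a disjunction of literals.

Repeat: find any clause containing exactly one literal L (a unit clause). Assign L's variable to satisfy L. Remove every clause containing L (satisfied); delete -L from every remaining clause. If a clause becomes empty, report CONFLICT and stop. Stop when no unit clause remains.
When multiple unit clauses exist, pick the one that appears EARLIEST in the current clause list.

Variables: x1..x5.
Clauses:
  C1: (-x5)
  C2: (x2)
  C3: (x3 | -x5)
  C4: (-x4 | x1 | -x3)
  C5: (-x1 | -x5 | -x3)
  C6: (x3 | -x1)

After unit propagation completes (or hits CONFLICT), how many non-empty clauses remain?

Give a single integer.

unit clause [-5] forces x5=F; simplify:
  satisfied 3 clause(s); 3 remain; assigned so far: [5]
unit clause [2] forces x2=T; simplify:
  satisfied 1 clause(s); 2 remain; assigned so far: [2, 5]

Answer: 2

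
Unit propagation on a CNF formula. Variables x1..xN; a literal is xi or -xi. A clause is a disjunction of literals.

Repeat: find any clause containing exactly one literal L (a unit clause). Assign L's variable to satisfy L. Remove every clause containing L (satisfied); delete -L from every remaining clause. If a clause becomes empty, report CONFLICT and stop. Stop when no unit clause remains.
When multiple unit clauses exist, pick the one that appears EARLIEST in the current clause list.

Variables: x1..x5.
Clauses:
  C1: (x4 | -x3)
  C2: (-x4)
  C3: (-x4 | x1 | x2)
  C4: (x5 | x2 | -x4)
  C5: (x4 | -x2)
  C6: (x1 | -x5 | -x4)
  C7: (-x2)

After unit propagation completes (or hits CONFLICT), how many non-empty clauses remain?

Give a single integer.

Answer: 0

Derivation:
unit clause [-4] forces x4=F; simplify:
  drop 4 from [4, -3] -> [-3]
  drop 4 from [4, -2] -> [-2]
  satisfied 4 clause(s); 3 remain; assigned so far: [4]
unit clause [-3] forces x3=F; simplify:
  satisfied 1 clause(s); 2 remain; assigned so far: [3, 4]
unit clause [-2] forces x2=F; simplify:
  satisfied 2 clause(s); 0 remain; assigned so far: [2, 3, 4]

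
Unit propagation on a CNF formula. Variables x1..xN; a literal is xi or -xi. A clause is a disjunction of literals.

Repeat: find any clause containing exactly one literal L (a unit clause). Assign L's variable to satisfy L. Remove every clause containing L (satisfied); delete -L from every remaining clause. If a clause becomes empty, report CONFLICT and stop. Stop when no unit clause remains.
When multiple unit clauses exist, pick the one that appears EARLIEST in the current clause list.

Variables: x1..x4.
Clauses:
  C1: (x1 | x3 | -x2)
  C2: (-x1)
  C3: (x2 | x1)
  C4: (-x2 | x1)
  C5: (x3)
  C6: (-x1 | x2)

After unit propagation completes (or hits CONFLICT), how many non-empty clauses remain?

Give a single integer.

Answer: 2

Derivation:
unit clause [-1] forces x1=F; simplify:
  drop 1 from [1, 3, -2] -> [3, -2]
  drop 1 from [2, 1] -> [2]
  drop 1 from [-2, 1] -> [-2]
  satisfied 2 clause(s); 4 remain; assigned so far: [1]
unit clause [2] forces x2=T; simplify:
  drop -2 from [3, -2] -> [3]
  drop -2 from [-2] -> [] (empty!)
  satisfied 1 clause(s); 3 remain; assigned so far: [1, 2]
CONFLICT (empty clause)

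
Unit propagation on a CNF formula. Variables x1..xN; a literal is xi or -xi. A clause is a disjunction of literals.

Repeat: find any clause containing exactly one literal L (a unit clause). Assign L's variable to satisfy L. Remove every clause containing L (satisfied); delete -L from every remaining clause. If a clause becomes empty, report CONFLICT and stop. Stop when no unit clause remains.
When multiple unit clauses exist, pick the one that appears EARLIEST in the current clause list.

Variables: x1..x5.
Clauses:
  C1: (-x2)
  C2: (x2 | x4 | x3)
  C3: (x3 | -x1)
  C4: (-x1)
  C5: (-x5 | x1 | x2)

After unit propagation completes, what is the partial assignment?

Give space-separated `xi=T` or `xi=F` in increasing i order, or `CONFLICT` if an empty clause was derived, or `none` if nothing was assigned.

Answer: x1=F x2=F x5=F

Derivation:
unit clause [-2] forces x2=F; simplify:
  drop 2 from [2, 4, 3] -> [4, 3]
  drop 2 from [-5, 1, 2] -> [-5, 1]
  satisfied 1 clause(s); 4 remain; assigned so far: [2]
unit clause [-1] forces x1=F; simplify:
  drop 1 from [-5, 1] -> [-5]
  satisfied 2 clause(s); 2 remain; assigned so far: [1, 2]
unit clause [-5] forces x5=F; simplify:
  satisfied 1 clause(s); 1 remain; assigned so far: [1, 2, 5]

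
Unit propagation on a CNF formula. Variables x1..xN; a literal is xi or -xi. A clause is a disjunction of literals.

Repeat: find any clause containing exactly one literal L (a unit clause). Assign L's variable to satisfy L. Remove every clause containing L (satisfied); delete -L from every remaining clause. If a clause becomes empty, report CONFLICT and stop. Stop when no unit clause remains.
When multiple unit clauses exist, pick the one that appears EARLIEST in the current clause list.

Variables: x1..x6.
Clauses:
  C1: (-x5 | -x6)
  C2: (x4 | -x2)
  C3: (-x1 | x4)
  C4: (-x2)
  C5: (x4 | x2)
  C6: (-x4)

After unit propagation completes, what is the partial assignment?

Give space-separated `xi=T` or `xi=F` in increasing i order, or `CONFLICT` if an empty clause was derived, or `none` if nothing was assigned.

Answer: CONFLICT

Derivation:
unit clause [-2] forces x2=F; simplify:
  drop 2 from [4, 2] -> [4]
  satisfied 2 clause(s); 4 remain; assigned so far: [2]
unit clause [4] forces x4=T; simplify:
  drop -4 from [-4] -> [] (empty!)
  satisfied 2 clause(s); 2 remain; assigned so far: [2, 4]
CONFLICT (empty clause)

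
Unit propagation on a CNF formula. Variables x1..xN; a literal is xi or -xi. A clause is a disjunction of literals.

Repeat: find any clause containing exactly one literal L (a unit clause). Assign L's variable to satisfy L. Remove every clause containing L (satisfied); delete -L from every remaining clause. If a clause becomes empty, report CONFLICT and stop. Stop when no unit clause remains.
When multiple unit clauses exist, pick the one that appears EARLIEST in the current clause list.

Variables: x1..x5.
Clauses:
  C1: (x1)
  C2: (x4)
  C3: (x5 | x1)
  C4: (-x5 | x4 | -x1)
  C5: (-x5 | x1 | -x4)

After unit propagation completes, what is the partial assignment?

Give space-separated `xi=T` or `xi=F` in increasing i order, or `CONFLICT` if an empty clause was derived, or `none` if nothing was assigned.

Answer: x1=T x4=T

Derivation:
unit clause [1] forces x1=T; simplify:
  drop -1 from [-5, 4, -1] -> [-5, 4]
  satisfied 3 clause(s); 2 remain; assigned so far: [1]
unit clause [4] forces x4=T; simplify:
  satisfied 2 clause(s); 0 remain; assigned so far: [1, 4]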